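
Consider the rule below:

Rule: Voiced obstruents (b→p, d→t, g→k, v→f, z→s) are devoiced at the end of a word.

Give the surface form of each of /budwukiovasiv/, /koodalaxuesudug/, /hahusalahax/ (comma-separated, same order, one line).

/budwukiovasiv/: /v/ is a voiced obstruent in word-final position, so it devoices to [f]. → [budwukiovasif].
/koodalaxuesudug/: /g/ is a voiced obstruent in word-final position, so it devoices to [k]. → [koodalaxuesuduk].
/hahusalahax/: the rule's environment is not met; surfaces unchanged as [hahusalahax].

budwukiovasif, koodalaxuesuduk, hahusalahax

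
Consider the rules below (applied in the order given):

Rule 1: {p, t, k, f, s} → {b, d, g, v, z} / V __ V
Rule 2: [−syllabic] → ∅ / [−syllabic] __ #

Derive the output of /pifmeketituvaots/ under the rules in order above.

Rule 1 (intervocalic voicing): /k/ is a voiceless obstruent between vowels /e/ and /e/, so it voices to [g]. /t/ is a voiceless obstruent between vowels /e/ and /i/, so it voices to [d]. /t/ is a voiceless obstruent between vowels /i/ and /u/, so it voices to [d]. /pifmeketituvaots/ → pifmegediduvaots.
Rule 2 (final cluster simplification): /s/ is the second consonant of a word-final cluster /ts/, so it deletes. /pifmegediduvaots/ → pifmegediduvaot.

pifmegediduvaot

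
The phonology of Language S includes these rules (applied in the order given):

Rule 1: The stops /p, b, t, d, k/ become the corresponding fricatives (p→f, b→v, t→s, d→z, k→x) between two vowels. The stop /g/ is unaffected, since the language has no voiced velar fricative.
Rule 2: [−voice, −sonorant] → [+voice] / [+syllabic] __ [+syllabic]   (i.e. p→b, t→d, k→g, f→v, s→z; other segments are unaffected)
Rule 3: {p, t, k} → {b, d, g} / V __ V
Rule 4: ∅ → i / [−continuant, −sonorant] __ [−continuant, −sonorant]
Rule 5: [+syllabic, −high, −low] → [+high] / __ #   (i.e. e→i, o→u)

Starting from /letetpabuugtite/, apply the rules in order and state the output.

Rule 1 (intervocalic spirantization): /t/ is a stop between vowels /e/ and /e/, so it spirantizes to the fricative [s]. /b/ is a stop between vowels /a/ and /u/, so it spirantizes to the fricative [v]. /t/ is a stop between vowels /i/ and /e/, so it spirantizes to the fricative [s]. /letetpabuugtite/ → lesetpavuugtise.
Rule 2 (intervocalic voicing): /s/ is a voiceless obstruent between vowels /e/ and /e/, so it voices to [z]. /s/ is a voiceless obstruent between vowels /i/ and /e/, so it voices to [z]. /lesetpavuugtise/ → lezetpavuugtize.
Rule 3 (intervocalic voicing): no segment meets the environment; /lezetpavuugtize/ is unchanged.
Rule 4 (stop-cluster i-epenthesis): /t/ and /p/ form a stop–stop cluster, so [i] is inserted between them. /g/ and /t/ form a stop–stop cluster, so [i] is inserted between them. /lezetpavuugtize/ → lezetipavuugitize.
Rule 5 (final vowel raising): /e/ is a mid vowel in word-final position, so it raises to [i]. /lezetipavuugitize/ → lezetipavuugitizi.

lezetipavuugitizi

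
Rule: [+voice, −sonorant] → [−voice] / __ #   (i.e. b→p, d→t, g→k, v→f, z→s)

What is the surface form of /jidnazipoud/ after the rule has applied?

jidnazipout

Scanning /jidnazipoud/: /d/ at position 3 is not in the conditioning environment; /z/ at position 6 is not in the conditioning environment; /d/ is a voiced obstruent in word-final position, so it devoices to [t].
Result: [jidnazipout].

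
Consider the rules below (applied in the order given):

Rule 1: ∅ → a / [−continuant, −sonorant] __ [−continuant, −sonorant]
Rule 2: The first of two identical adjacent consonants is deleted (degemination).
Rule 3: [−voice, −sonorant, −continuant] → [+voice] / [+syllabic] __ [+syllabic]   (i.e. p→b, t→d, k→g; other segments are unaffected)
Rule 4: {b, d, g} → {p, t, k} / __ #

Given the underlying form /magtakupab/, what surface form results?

Rule 1 (stop-cluster a-epenthesis): /g/ and /t/ form a stop–stop cluster, so [a] is inserted between them. /magtakupab/ → magatakupab.
Rule 2 (degemination): no segment meets the environment; /magatakupab/ is unchanged.
Rule 3 (intervocalic voicing): /t/ is a voiceless stop between vowels /a/ and /a/, so it voices to [d]. /k/ is a voiceless stop between vowels /a/ and /u/, so it voices to [g]. /p/ is a voiceless stop between vowels /u/ and /a/, so it voices to [b]. /magatakupab/ → magadagubab.
Rule 4 (final devoicing): /b/ is a voiced stop in word-final position, so it devoices to [p]. /magadagubab/ → magadagubap.

magadagubap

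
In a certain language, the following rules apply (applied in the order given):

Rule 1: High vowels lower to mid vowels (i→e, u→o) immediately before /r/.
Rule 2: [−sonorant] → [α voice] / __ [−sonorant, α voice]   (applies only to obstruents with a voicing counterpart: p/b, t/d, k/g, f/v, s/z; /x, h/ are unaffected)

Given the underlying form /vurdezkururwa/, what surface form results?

vordeskororwa

Rule 1 (pre-rhotic lowering): /u/ is a high vowel immediately before /r/, so it lowers to [o]. /u/ is a high vowel immediately before /r/, so it lowers to [o]. /u/ is a high vowel immediately before /r/, so it lowers to [o]. /vurdezkururwa/ → vordezkororwa.
Rule 2 (regressive voicing assimilation): /z/ precedes the voiceless obstruent /k/, so it devoices to [s] by assimilation. /vordezkororwa/ → vordeskororwa.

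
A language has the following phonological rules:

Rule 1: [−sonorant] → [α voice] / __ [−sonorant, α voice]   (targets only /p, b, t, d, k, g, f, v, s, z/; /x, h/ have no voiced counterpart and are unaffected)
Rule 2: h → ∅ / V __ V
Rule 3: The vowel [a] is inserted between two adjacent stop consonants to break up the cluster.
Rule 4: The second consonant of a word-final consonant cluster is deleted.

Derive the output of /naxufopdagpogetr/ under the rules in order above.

Rule 1 (regressive voicing assimilation): /p/ precedes the voiced obstruent /d/, so it voices to [b] by assimilation. /g/ precedes the voiceless obstruent /p/, so it devoices to [k] by assimilation. /naxufopdagpogetr/ → naxufobdakpogetr.
Rule 2 (intervocalic h-deletion): no segment meets the environment; /naxufobdakpogetr/ is unchanged.
Rule 3 (stop-cluster a-epenthesis): /b/ and /d/ form a stop–stop cluster, so [a] is inserted between them. /k/ and /p/ form a stop–stop cluster, so [a] is inserted between them. /naxufobdakpogetr/ → naxufobadakapogetr.
Rule 4 (final cluster simplification): /r/ is the second consonant of a word-final cluster /tr/, so it deletes. /naxufobadakapogetr/ → naxufobadakapoget.

naxufobadakapoget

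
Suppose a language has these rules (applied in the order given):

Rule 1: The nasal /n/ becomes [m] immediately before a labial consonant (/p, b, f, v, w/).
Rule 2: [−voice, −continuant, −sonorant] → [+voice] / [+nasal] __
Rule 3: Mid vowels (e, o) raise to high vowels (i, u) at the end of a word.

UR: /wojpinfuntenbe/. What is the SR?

Rule 1 (nasal place assimilation): /n/ precedes the labial consonant /f/, so it assimilates in place to [m]. /n/ precedes the labial consonant /b/, so it assimilates in place to [m]. /wojpinfuntenbe/ → wojpimfuntembe.
Rule 2 (post-nasal voicing): /t/ is a voiceless stop immediately after the nasal /n/, so it voices to [d]. /wojpimfuntembe/ → wojpimfundembe.
Rule 3 (final vowel raising): /e/ is a mid vowel in word-final position, so it raises to [i]. /wojpimfundembe/ → wojpimfundembi.

wojpimfundembi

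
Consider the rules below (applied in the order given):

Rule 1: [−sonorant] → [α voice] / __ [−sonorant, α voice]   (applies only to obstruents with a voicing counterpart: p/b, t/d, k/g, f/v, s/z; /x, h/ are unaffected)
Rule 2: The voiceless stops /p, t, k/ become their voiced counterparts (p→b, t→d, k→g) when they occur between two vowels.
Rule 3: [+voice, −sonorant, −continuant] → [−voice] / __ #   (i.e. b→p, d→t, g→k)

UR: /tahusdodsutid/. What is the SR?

Rule 1 (regressive voicing assimilation): /s/ precedes the voiced obstruent /d/, so it voices to [z] by assimilation. /d/ precedes the voiceless obstruent /s/, so it devoices to [t] by assimilation. /tahusdodsutid/ → tahuzdotsutid.
Rule 2 (intervocalic voicing): /t/ is a voiceless stop between vowels /u/ and /i/, so it voices to [d]. /tahuzdotsutid/ → tahuzdotsudid.
Rule 3 (final devoicing): /d/ is a voiced stop in word-final position, so it devoices to [t]. /tahuzdotsudid/ → tahuzdotsudit.

tahuzdotsudit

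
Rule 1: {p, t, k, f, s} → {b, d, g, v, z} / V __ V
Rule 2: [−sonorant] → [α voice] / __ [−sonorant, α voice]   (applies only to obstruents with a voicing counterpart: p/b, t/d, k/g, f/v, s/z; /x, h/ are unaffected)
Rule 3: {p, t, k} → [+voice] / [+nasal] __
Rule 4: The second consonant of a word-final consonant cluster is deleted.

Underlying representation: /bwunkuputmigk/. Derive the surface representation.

bwungubutmik

Rule 1 (intervocalic voicing): /p/ is a voiceless obstruent between vowels /u/ and /u/, so it voices to [b]. /bwunkuputmigk/ → bwunkubutmigk.
Rule 2 (regressive voicing assimilation): /g/ precedes the voiceless obstruent /k/, so it devoices to [k] by assimilation. /bwunkubutmigk/ → bwunkubutmikk.
Rule 3 (post-nasal voicing): /k/ is a voiceless stop immediately after the nasal /n/, so it voices to [g]. /bwunkubutmikk/ → bwungubutmikk.
Rule 4 (final cluster simplification): /k/ is the second consonant of a word-final cluster /kk/, so it deletes. /bwungubutmikk/ → bwungubutmik.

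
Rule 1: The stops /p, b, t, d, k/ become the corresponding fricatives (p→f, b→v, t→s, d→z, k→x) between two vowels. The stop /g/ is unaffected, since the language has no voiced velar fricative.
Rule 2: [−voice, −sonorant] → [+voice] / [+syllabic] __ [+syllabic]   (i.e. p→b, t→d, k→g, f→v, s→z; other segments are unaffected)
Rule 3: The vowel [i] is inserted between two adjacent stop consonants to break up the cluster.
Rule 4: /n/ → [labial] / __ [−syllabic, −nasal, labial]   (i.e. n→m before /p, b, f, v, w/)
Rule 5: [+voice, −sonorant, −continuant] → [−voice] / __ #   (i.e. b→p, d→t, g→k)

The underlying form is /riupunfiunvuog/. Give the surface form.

riuvumfiumvuok

Rule 1 (intervocalic spirantization): /p/ is a stop between vowels /u/ and /u/, so it spirantizes to the fricative [f]. /riupunfiunvuog/ → riufunfiunvuog.
Rule 2 (intervocalic voicing): /f/ is a voiceless obstruent between vowels /u/ and /u/, so it voices to [v]. /riufunfiunvuog/ → riuvunfiunvuog.
Rule 3 (stop-cluster i-epenthesis): no segment meets the environment; /riuvunfiunvuog/ is unchanged.
Rule 4 (nasal place assimilation): /n/ precedes the labial consonant /f/, so it assimilates in place to [m]. /n/ precedes the labial consonant /v/, so it assimilates in place to [m]. /riuvunfiunvuog/ → riuvumfiumvuog.
Rule 5 (final devoicing): /g/ is a voiced stop in word-final position, so it devoices to [k]. /riuvumfiumvuog/ → riuvumfiumvuok.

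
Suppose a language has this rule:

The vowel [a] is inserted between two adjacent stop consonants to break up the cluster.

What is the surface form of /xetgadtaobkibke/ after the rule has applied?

/t/ and /g/ form a stop–stop cluster, so [a] is inserted between them.
/d/ and /t/ form a stop–stop cluster, so [a] is inserted between them.
/b/ and /k/ form a stop–stop cluster, so [a] is inserted between them.
/b/ and /k/ form a stop–stop cluster, so [a] is inserted between them.
Surface form: [xetagadataobakibake].

xetagadataobakibake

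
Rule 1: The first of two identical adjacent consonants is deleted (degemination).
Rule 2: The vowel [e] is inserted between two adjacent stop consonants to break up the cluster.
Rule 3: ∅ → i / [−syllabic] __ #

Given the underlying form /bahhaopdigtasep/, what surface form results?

bahaopedigetasepi

Rule 1 (degemination): /hh/ is a geminate; the first /h/ deletes. /bahhaopdigtasep/ → bahaopdigtasep.
Rule 2 (stop-cluster e-epenthesis): /p/ and /d/ form a stop–stop cluster, so [e] is inserted between them. /g/ and /t/ form a stop–stop cluster, so [e] is inserted between them. /bahaopdigtasep/ → bahaopedigetasep.
Rule 3 (final i-epenthesis): the form ends in the consonant /p/, so [i] is inserted word-finally. /bahaopedigetasep/ → bahaopedigetasepi.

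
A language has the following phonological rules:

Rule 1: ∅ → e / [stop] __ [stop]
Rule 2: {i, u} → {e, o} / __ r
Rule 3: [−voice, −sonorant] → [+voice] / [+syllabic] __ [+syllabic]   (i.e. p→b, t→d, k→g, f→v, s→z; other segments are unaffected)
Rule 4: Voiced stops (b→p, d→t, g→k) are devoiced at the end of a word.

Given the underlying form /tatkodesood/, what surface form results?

Rule 1 (stop-cluster e-epenthesis): /t/ and /k/ form a stop–stop cluster, so [e] is inserted between them. /tatkodesood/ → tatekodesood.
Rule 2 (pre-rhotic lowering): no segment meets the environment; /tatekodesood/ is unchanged.
Rule 3 (intervocalic voicing): /t/ is a voiceless obstruent between vowels /a/ and /e/, so it voices to [d]. /k/ is a voiceless obstruent between vowels /e/ and /o/, so it voices to [g]. /s/ is a voiceless obstruent between vowels /e/ and /o/, so it voices to [z]. /tatekodesood/ → tadegodezood.
Rule 4 (final devoicing): /d/ is a voiced stop in word-final position, so it devoices to [t]. /tadegodezood/ → tadegodezoot.

tadegodezoot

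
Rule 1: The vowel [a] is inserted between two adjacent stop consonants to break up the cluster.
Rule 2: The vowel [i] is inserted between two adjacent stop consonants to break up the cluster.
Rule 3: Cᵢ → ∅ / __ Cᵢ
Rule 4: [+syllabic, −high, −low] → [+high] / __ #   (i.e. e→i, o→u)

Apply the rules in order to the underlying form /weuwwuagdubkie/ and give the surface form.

Rule 1 (stop-cluster a-epenthesis): /g/ and /d/ form a stop–stop cluster, so [a] is inserted between them. /b/ and /k/ form a stop–stop cluster, so [a] is inserted between them. /weuwwuagdubkie/ → weuwwuagadubakie.
Rule 2 (stop-cluster i-epenthesis): no segment meets the environment; /weuwwuagadubakie/ is unchanged.
Rule 3 (degemination): /ww/ is a geminate; the first /w/ deletes. /weuwwuagadubakie/ → weuwuagadubakie.
Rule 4 (final vowel raising): /e/ is a mid vowel in word-final position, so it raises to [i]. /weuwuagadubakie/ → weuwuagadubakii.

weuwuagadubakii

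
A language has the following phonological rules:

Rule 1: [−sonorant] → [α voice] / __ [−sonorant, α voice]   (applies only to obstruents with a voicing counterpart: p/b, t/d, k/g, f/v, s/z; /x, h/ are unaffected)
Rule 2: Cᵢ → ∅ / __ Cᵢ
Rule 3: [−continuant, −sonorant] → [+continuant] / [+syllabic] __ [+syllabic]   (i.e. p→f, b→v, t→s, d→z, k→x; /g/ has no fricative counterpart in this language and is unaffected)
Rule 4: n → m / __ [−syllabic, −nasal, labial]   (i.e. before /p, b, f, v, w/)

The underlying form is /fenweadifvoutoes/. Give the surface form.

femweazivousoes

Rule 1 (regressive voicing assimilation): /f/ precedes the voiced obstruent /v/, so it voices to [v] by assimilation. /fenweadifvoutoes/ → fenweadivvoutoes.
Rule 2 (degemination): /vv/ is a geminate; the first /v/ deletes. /fenweadivvoutoes/ → fenweadivoutoes.
Rule 3 (intervocalic spirantization): /d/ is a stop between vowels /a/ and /i/, so it spirantizes to the fricative [z]. /t/ is a stop between vowels /u/ and /o/, so it spirantizes to the fricative [s]. /fenweadivoutoes/ → fenweazivousoes.
Rule 4 (nasal place assimilation): /n/ precedes the labial consonant /w/, so it assimilates in place to [m]. /fenweazivousoes/ → femweazivousoes.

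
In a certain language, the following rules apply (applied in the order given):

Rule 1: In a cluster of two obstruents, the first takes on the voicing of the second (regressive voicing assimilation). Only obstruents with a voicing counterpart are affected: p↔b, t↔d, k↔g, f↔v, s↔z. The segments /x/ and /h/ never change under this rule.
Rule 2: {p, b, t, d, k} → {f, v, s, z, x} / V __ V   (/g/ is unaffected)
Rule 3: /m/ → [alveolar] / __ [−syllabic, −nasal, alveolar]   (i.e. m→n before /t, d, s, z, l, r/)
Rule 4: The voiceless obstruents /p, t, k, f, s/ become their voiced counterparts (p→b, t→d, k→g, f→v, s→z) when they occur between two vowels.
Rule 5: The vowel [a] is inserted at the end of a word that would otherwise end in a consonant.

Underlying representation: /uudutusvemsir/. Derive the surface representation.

uuzuzuzvensira

Rule 1 (regressive voicing assimilation): /s/ precedes the voiced obstruent /v/, so it voices to [z] by assimilation. /uudutusvemsir/ → uudutuzvemsir.
Rule 2 (intervocalic spirantization): /d/ is a stop between vowels /u/ and /u/, so it spirantizes to the fricative [z]. /t/ is a stop between vowels /u/ and /u/, so it spirantizes to the fricative [s]. /uudutuzvemsir/ → uuzusuzvemsir.
Rule 3 (nasal place assimilation): /m/ precedes the alveolar consonant /s/, so it assimilates in place to [n]. /uuzusuzvemsir/ → uuzusuzvensir.
Rule 4 (intervocalic voicing): /s/ is a voiceless obstruent between vowels /u/ and /u/, so it voices to [z]. /uuzusuzvensir/ → uuzuzuzvensir.
Rule 5 (final a-epenthesis): the form ends in the consonant /r/, so [a] is inserted word-finally. /uuzuzuzvensir/ → uuzuzuzvensira.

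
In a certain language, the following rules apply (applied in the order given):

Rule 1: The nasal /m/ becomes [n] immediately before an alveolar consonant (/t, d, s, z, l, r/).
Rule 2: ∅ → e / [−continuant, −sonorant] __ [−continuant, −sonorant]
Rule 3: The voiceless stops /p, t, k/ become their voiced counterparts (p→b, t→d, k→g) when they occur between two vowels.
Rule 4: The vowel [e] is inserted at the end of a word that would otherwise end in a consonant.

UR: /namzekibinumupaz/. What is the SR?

nanzegibinumubaze

Rule 1 (nasal place assimilation): /m/ precedes the alveolar consonant /z/, so it assimilates in place to [n]. /namzekibinumupaz/ → nanzekibinumupaz.
Rule 2 (stop-cluster e-epenthesis): no segment meets the environment; /nanzekibinumupaz/ is unchanged.
Rule 3 (intervocalic voicing): /k/ is a voiceless stop between vowels /e/ and /i/, so it voices to [g]. /p/ is a voiceless stop between vowels /u/ and /a/, so it voices to [b]. /nanzekibinumupaz/ → nanzegibinumubaz.
Rule 4 (final e-epenthesis): the form ends in the consonant /z/, so [e] is inserted word-finally. /nanzegibinumubaz/ → nanzegibinumubaze.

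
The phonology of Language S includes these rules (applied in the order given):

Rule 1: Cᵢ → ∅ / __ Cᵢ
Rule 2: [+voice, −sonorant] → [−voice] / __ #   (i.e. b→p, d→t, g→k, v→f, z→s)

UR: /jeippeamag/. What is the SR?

Rule 1 (degemination): /pp/ is a geminate; the first /p/ deletes. /jeippeamag/ → jeipeamag.
Rule 2 (final devoicing): /g/ is a voiced obstruent in word-final position, so it devoices to [k]. /jeipeamag/ → jeipeamak.

jeipeamak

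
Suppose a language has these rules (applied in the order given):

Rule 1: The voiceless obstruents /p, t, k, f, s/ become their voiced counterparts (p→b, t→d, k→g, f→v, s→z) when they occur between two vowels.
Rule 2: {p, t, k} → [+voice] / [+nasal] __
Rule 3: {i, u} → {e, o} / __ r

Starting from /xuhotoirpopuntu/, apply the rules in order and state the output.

xuhodoerpobundu

Rule 1 (intervocalic voicing): /t/ is a voiceless obstruent between vowels /o/ and /o/, so it voices to [d]. /p/ is a voiceless obstruent between vowels /o/ and /u/, so it voices to [b]. /xuhotoirpopuntu/ → xuhodoirpobuntu.
Rule 2 (post-nasal voicing): /t/ is a voiceless stop immediately after the nasal /n/, so it voices to [d]. /xuhodoirpobuntu/ → xuhodoirpobundu.
Rule 3 (pre-rhotic lowering): /i/ is a high vowel immediately before /r/, so it lowers to [e]. /xuhodoirpobundu/ → xuhodoerpobundu.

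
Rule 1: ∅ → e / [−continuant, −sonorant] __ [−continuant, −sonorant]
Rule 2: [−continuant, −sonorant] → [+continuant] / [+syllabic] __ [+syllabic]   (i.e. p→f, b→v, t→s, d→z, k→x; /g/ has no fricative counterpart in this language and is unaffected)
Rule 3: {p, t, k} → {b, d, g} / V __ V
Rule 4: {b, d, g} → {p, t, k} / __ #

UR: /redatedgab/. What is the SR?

rezasezegap

Rule 1 (stop-cluster e-epenthesis): /d/ and /g/ form a stop–stop cluster, so [e] is inserted between them. /redatedgab/ → redatedegab.
Rule 2 (intervocalic spirantization): /d/ is a stop between vowels /e/ and /a/, so it spirantizes to the fricative [z]. /t/ is a stop between vowels /a/ and /e/, so it spirantizes to the fricative [s]. /d/ is a stop between vowels /e/ and /e/, so it spirantizes to the fricative [z]. /redatedegab/ → rezasezegab.
Rule 3 (intervocalic voicing): no segment meets the environment; /rezasezegab/ is unchanged.
Rule 4 (final devoicing): /b/ is a voiced stop in word-final position, so it devoices to [p]. /rezasezegab/ → rezasezegap.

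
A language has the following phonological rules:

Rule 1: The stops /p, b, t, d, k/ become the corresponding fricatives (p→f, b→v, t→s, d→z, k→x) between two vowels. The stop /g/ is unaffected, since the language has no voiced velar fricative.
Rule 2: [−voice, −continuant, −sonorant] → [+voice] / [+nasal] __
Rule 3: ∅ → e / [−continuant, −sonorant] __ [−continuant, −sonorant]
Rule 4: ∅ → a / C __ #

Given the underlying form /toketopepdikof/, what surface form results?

Rule 1 (intervocalic spirantization): /k/ is a stop between vowels /o/ and /e/, so it spirantizes to the fricative [x]. /t/ is a stop between vowels /e/ and /o/, so it spirantizes to the fricative [s]. /p/ is a stop between vowels /o/ and /e/, so it spirantizes to the fricative [f]. /k/ is a stop between vowels /i/ and /o/, so it spirantizes to the fricative [x]. /toketopepdikof/ → toxesofepdixof.
Rule 2 (post-nasal voicing): no segment meets the environment; /toxesofepdixof/ is unchanged.
Rule 3 (stop-cluster e-epenthesis): /p/ and /d/ form a stop–stop cluster, so [e] is inserted between them. /toxesofepdixof/ → toxesofepedixof.
Rule 4 (final a-epenthesis): the form ends in the consonant /f/, so [a] is inserted word-finally. /toxesofepedixof/ → toxesofepedixofa.

toxesofepedixofa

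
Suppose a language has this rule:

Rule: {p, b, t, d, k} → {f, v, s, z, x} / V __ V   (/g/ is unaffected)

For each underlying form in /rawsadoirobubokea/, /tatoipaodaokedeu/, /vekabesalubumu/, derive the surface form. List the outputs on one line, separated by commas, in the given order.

/rawsadoirobubokea/: /d/ is a stop between vowels /a/ and /o/, so it spirantizes to the fricative [z]. /b/ is a stop between vowels /o/ and /u/, so it spirantizes to the fricative [v]. /b/ is a stop between vowels /u/ and /o/, so it spirantizes to the fricative [v]. /k/ is a stop between vowels /o/ and /e/, so it spirantizes to the fricative [x]. → [rawsazoirovuvoxea].
/tatoipaodaokedeu/: /t/ is a stop between vowels /a/ and /o/, so it spirantizes to the fricative [s]. /p/ is a stop between vowels /i/ and /a/, so it spirantizes to the fricative [f]. /d/ is a stop between vowels /o/ and /a/, so it spirantizes to the fricative [z]. /k/ is a stop between vowels /o/ and /e/, so it spirantizes to the fricative [x]. /d/ is a stop between vowels /e/ and /e/, so it spirantizes to the fricative [z]. → [tasoifaozaoxezeu].
/vekabesalubumu/: /k/ is a stop between vowels /e/ and /a/, so it spirantizes to the fricative [x]. /b/ is a stop between vowels /a/ and /e/, so it spirantizes to the fricative [v]. /b/ is a stop between vowels /u/ and /u/, so it spirantizes to the fricative [v]. → [vexavesaluvumu].

rawsazoirovuvoxea, tasoifaozaoxezeu, vexavesaluvumu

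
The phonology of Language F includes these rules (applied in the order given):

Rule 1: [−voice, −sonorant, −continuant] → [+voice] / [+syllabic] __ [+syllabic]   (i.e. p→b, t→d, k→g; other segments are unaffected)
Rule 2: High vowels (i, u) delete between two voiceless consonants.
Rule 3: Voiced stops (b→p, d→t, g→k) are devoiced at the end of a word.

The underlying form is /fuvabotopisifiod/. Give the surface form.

fuvabodobisfiot

Rule 1 (intervocalic voicing): /t/ is a voiceless stop between vowels /o/ and /o/, so it voices to [d]. /p/ is a voiceless stop between vowels /o/ and /i/, so it voices to [b]. /fuvabotopisifiod/ → fuvabodobisifiod.
Rule 2 (high vowel syncope): /i/ is a high vowel flanked by voiceless consonants /s/ and /f/, so it deletes. /fuvabodobisifiod/ → fuvabodobisfiod.
Rule 3 (final devoicing): /d/ is a voiced stop in word-final position, so it devoices to [t]. /fuvabodobisfiod/ → fuvabodobisfiot.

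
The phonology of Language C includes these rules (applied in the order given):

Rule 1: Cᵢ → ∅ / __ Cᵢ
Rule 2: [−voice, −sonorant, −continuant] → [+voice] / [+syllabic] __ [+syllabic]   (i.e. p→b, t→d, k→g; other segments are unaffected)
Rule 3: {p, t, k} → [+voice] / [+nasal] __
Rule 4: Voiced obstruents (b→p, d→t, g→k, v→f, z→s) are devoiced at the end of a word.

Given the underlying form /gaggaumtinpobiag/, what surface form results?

Rule 1 (degemination): /gg/ is a geminate; the first /g/ deletes. /gaggaumtinpobiag/ → gagaumtinpobiag.
Rule 2 (intervocalic voicing): no segment meets the environment; /gagaumtinpobiag/ is unchanged.
Rule 3 (post-nasal voicing): /t/ is a voiceless stop immediately after the nasal /m/, so it voices to [d]. /p/ is a voiceless stop immediately after the nasal /n/, so it voices to [b]. /gagaumtinpobiag/ → gagaumdinbobiag.
Rule 4 (final devoicing): /g/ is a voiced obstruent in word-final position, so it devoices to [k]. /gagaumdinbobiag/ → gagaumdinbobiak.

gagaumdinbobiak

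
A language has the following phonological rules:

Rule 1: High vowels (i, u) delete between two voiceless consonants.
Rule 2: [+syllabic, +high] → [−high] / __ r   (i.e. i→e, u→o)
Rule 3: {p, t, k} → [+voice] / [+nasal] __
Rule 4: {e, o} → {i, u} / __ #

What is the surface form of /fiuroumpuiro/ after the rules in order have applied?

Rule 1 (high vowel syncope): no segment meets the environment; /fiuroumpuiro/ is unchanged.
Rule 2 (pre-rhotic lowering): /u/ is a high vowel immediately before /r/, so it lowers to [o]. /i/ is a high vowel immediately before /r/, so it lowers to [e]. /fiuroumpuiro/ → fioroumpuero.
Rule 3 (post-nasal voicing): /p/ is a voiceless stop immediately after the nasal /m/, so it voices to [b]. /fioroumpuero/ → fioroumbuero.
Rule 4 (final vowel raising): /o/ is a mid vowel in word-final position, so it raises to [u]. /fioroumbuero/ → fioroumbueru.

fioroumbueru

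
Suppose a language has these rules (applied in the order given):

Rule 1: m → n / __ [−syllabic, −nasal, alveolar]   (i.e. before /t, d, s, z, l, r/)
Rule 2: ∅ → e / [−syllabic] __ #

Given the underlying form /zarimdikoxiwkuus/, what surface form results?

Rule 1 (nasal place assimilation): /m/ precedes the alveolar consonant /d/, so it assimilates in place to [n]. /zarimdikoxiwkuus/ → zarindikoxiwkuus.
Rule 2 (final e-epenthesis): the form ends in the consonant /s/, so [e] is inserted word-finally. /zarindikoxiwkuus/ → zarindikoxiwkuuse.

zarindikoxiwkuuse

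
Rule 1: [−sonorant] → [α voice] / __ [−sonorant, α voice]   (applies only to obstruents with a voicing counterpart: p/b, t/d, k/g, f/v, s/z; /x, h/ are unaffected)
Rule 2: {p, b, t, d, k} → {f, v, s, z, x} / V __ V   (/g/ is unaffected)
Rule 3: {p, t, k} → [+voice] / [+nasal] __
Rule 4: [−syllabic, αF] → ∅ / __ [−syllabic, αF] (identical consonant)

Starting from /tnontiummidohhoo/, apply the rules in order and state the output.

Rule 1 (regressive voicing assimilation): no segment meets the environment; /tnontiummidohhoo/ is unchanged.
Rule 2 (intervocalic spirantization): /d/ is a stop between vowels /i/ and /o/, so it spirantizes to the fricative [z]. /tnontiummidohhoo/ → tnontiummizohhoo.
Rule 3 (post-nasal voicing): /t/ is a voiceless stop immediately after the nasal /n/, so it voices to [d]. /tnontiummizohhoo/ → tnondiummizohhoo.
Rule 4 (degemination): /mm/ is a geminate; the first /m/ deletes. /hh/ is a geminate; the first /h/ deletes. /tnondiummizohhoo/ → tnondiumizohoo.

tnondiumizohoo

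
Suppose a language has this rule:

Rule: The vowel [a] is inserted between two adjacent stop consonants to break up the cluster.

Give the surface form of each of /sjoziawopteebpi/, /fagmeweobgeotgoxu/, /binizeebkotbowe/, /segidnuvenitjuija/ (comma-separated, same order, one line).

sjoziawopateebapi, fagmeweobageotagoxu, binizeebakotabowe, segidnuvenitjuija

/sjoziawopteebpi/: /p/ and /t/ form a stop–stop cluster, so [a] is inserted between them. /b/ and /p/ form a stop–stop cluster, so [a] is inserted between them. → [sjoziawopateebapi].
/fagmeweobgeotgoxu/: /b/ and /g/ form a stop–stop cluster, so [a] is inserted between them. /t/ and /g/ form a stop–stop cluster, so [a] is inserted between them. → [fagmeweobageotagoxu].
/binizeebkotbowe/: /b/ and /k/ form a stop–stop cluster, so [a] is inserted between them. /t/ and /b/ form a stop–stop cluster, so [a] is inserted between them. → [binizeebakotabowe].
/segidnuvenitjuija/: the rule's environment is not met; surfaces unchanged as [segidnuvenitjuija].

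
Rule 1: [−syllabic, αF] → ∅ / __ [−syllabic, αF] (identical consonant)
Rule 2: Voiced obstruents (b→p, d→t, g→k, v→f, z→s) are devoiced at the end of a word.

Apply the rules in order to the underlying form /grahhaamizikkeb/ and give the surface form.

Rule 1 (degemination): /hh/ is a geminate; the first /h/ deletes. /kk/ is a geminate; the first /k/ deletes. /grahhaamizikkeb/ → grahaamizikeb.
Rule 2 (final devoicing): /b/ is a voiced obstruent in word-final position, so it devoices to [p]. /grahaamizikeb/ → grahaamizikep.

grahaamizikep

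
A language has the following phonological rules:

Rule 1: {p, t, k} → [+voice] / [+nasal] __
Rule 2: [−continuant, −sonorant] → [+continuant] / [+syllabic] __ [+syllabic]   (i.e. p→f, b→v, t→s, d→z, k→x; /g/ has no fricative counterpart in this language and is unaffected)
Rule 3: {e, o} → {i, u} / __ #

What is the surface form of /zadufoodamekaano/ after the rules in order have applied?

Rule 1 (post-nasal voicing): no segment meets the environment; /zadufoodamekaano/ is unchanged.
Rule 2 (intervocalic spirantization): /d/ is a stop between vowels /a/ and /u/, so it spirantizes to the fricative [z]. /d/ is a stop between vowels /o/ and /a/, so it spirantizes to the fricative [z]. /k/ is a stop between vowels /e/ and /a/, so it spirantizes to the fricative [x]. /zadufoodamekaano/ → zazufoozamexaano.
Rule 3 (final vowel raising): /o/ is a mid vowel in word-final position, so it raises to [u]. /zazufoozamexaano/ → zazufoozamexaanu.

zazufoozamexaanu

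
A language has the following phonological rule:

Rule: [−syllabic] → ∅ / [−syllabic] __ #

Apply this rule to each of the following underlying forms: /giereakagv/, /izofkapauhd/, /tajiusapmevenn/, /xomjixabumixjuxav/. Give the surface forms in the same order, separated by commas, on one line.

giereakag, izofkapauh, tajiusapmeven, xomjixabumixjuxav

/giereakagv/: /v/ is the second consonant of a word-final cluster /gv/, so it deletes. → [giereakag].
/izofkapauhd/: /d/ is the second consonant of a word-final cluster /hd/, so it deletes. → [izofkapauh].
/tajiusapmevenn/: /n/ is the second consonant of a word-final cluster /nn/, so it deletes. → [tajiusapmeven].
/xomjixabumixjuxav/: the rule's environment is not met; surfaces unchanged as [xomjixabumixjuxav].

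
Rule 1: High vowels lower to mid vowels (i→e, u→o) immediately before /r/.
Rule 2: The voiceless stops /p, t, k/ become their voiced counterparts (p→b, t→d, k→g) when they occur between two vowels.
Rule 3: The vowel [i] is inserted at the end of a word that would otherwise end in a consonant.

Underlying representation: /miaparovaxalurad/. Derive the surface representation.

Rule 1 (pre-rhotic lowering): /u/ is a high vowel immediately before /r/, so it lowers to [o]. /miaparovaxalurad/ → miaparovaxalorad.
Rule 2 (intervocalic voicing): /p/ is a voiceless stop between vowels /a/ and /a/, so it voices to [b]. /miaparovaxalorad/ → miabarovaxalorad.
Rule 3 (final i-epenthesis): the form ends in the consonant /d/, so [i] is inserted word-finally. /miabarovaxalorad/ → miabarovaxaloradi.

miabarovaxaloradi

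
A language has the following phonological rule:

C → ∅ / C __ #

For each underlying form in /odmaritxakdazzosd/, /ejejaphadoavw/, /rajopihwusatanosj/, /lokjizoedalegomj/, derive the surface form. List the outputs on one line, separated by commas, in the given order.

odmaritxakdazzos, ejejaphadoav, rajopihwusatanos, lokjizoedalegom

/odmaritxakdazzosd/: /d/ is the second consonant of a word-final cluster /sd/, so it deletes. → [odmaritxakdazzos].
/ejejaphadoavw/: /w/ is the second consonant of a word-final cluster /vw/, so it deletes. → [ejejaphadoav].
/rajopihwusatanosj/: /j/ is the second consonant of a word-final cluster /sj/, so it deletes. → [rajopihwusatanos].
/lokjizoedalegomj/: /j/ is the second consonant of a word-final cluster /mj/, so it deletes. → [lokjizoedalegom].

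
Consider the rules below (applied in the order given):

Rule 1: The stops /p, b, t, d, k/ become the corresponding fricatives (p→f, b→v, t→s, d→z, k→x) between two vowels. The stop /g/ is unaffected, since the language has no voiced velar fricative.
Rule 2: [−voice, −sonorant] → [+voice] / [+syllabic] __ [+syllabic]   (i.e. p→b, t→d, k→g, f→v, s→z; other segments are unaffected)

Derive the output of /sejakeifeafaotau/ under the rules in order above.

Rule 1 (intervocalic spirantization): /k/ is a stop between vowels /a/ and /e/, so it spirantizes to the fricative [x]. /t/ is a stop between vowels /o/ and /a/, so it spirantizes to the fricative [s]. /sejakeifeafaotau/ → sejaxeifeafaosau.
Rule 2 (intervocalic voicing): /f/ is a voiceless obstruent between vowels /i/ and /e/, so it voices to [v]. /f/ is a voiceless obstruent between vowels /a/ and /a/, so it voices to [v]. /s/ is a voiceless obstruent between vowels /o/ and /a/, so it voices to [z]. /sejaxeifeafaosau/ → sejaxeiveavaozau.

sejaxeiveavaozau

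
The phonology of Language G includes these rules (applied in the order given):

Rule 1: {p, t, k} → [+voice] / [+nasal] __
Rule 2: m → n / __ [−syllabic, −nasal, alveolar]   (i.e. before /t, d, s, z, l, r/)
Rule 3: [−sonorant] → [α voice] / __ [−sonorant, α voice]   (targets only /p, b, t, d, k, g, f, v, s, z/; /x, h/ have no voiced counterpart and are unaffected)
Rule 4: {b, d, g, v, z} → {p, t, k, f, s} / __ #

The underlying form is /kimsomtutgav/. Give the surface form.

Rule 1 (post-nasal voicing): /t/ is a voiceless stop immediately after the nasal /m/, so it voices to [d]. /kimsomtutgav/ → kimsomdutgav.
Rule 2 (nasal place assimilation): /m/ precedes the alveolar consonant /s/, so it assimilates in place to [n]. /m/ precedes the alveolar consonant /d/, so it assimilates in place to [n]. /kimsomdutgav/ → kinsondutgav.
Rule 3 (regressive voicing assimilation): /t/ precedes the voiced obstruent /g/, so it voices to [d] by assimilation. /kinsondutgav/ → kinsondudgav.
Rule 4 (final devoicing): /v/ is a voiced obstruent in word-final position, so it devoices to [f]. /kinsondudgav/ → kinsondudgaf.

kinsondudgaf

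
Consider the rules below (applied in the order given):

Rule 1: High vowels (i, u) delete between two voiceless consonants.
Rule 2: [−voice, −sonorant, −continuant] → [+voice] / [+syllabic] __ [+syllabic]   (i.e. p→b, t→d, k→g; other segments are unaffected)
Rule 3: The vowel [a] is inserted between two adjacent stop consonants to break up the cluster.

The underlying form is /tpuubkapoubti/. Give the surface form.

tapuubakaboubati

Rule 1 (high vowel syncope): no segment meets the environment; /tpuubkapoubti/ is unchanged.
Rule 2 (intervocalic voicing): /p/ is a voiceless stop between vowels /a/ and /o/, so it voices to [b]. /tpuubkapoubti/ → tpuubkaboubti.
Rule 3 (stop-cluster a-epenthesis): /t/ and /p/ form a stop–stop cluster, so [a] is inserted between them. /b/ and /k/ form a stop–stop cluster, so [a] is inserted between them. /b/ and /t/ form a stop–stop cluster, so [a] is inserted between them. /tpuubkaboubti/ → tapuubakaboubati.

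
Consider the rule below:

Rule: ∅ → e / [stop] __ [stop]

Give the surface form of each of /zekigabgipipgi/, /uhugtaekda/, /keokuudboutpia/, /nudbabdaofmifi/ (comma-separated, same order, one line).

/zekigabgipipgi/: /b/ and /g/ form a stop–stop cluster, so [e] is inserted between them. /p/ and /g/ form a stop–stop cluster, so [e] is inserted between them. → [zekigabegipipegi].
/uhugtaekda/: /g/ and /t/ form a stop–stop cluster, so [e] is inserted between them. /k/ and /d/ form a stop–stop cluster, so [e] is inserted between them. → [uhugetaekeda].
/keokuudboutpia/: /d/ and /b/ form a stop–stop cluster, so [e] is inserted between them. /t/ and /p/ form a stop–stop cluster, so [e] is inserted between them. → [keokuudeboutepia].
/nudbabdaofmifi/: /d/ and /b/ form a stop–stop cluster, so [e] is inserted between them. /b/ and /d/ form a stop–stop cluster, so [e] is inserted between them. → [nudebabedaofmifi].

zekigabegipipegi, uhugetaekeda, keokuudeboutepia, nudebabedaofmifi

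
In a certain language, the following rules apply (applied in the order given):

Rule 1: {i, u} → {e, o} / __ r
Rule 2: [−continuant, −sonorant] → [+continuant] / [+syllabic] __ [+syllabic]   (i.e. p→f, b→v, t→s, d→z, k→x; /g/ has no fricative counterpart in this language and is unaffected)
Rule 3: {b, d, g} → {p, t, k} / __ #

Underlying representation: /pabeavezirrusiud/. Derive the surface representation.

Rule 1 (pre-rhotic lowering): /i/ is a high vowel immediately before /r/, so it lowers to [e]. /pabeavezirrusiud/ → pabeavezerrusiud.
Rule 2 (intervocalic spirantization): /b/ is a stop between vowels /a/ and /e/, so it spirantizes to the fricative [v]. /pabeavezerrusiud/ → paveavezerrusiud.
Rule 3 (final devoicing): /d/ is a voiced stop in word-final position, so it devoices to [t]. /paveavezerrusiud/ → paveavezerrusiut.

paveavezerrusiut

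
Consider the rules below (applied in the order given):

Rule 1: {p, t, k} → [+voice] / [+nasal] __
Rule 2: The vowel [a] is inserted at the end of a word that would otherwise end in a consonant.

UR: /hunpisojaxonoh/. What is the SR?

hunbisojaxonoha

Rule 1 (post-nasal voicing): /p/ is a voiceless stop immediately after the nasal /n/, so it voices to [b]. /hunpisojaxonoh/ → hunbisojaxonoh.
Rule 2 (final a-epenthesis): the form ends in the consonant /h/, so [a] is inserted word-finally. /hunbisojaxonoh/ → hunbisojaxonoha.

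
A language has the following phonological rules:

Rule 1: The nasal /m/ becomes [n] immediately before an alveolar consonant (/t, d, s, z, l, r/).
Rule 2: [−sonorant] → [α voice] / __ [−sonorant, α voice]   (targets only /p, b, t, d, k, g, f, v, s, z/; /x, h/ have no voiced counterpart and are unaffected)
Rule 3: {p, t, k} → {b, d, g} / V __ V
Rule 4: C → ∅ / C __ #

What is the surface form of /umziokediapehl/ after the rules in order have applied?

unziogediabeh

Rule 1 (nasal place assimilation): /m/ precedes the alveolar consonant /z/, so it assimilates in place to [n]. /umziokediapehl/ → unziokediapehl.
Rule 2 (regressive voicing assimilation): no segment meets the environment; /unziokediapehl/ is unchanged.
Rule 3 (intervocalic voicing): /k/ is a voiceless stop between vowels /o/ and /e/, so it voices to [g]. /p/ is a voiceless stop between vowels /a/ and /e/, so it voices to [b]. /unziokediapehl/ → unziogediabehl.
Rule 4 (final cluster simplification): /l/ is the second consonant of a word-final cluster /hl/, so it deletes. /unziogediabehl/ → unziogediabeh.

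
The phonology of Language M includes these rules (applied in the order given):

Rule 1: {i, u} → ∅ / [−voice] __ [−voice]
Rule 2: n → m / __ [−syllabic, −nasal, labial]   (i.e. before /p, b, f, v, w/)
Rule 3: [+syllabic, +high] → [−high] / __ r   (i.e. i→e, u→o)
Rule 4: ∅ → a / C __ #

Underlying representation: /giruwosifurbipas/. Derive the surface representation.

geruwosforbipasa

Rule 1 (high vowel syncope): /i/ is a high vowel flanked by voiceless consonants /s/ and /f/, so it deletes. /giruwosifurbipas/ → giruwosfurbipas.
Rule 2 (nasal place assimilation): no segment meets the environment; /giruwosfurbipas/ is unchanged.
Rule 3 (pre-rhotic lowering): /i/ is a high vowel immediately before /r/, so it lowers to [e]. /u/ is a high vowel immediately before /r/, so it lowers to [o]. /giruwosfurbipas/ → geruwosforbipas.
Rule 4 (final a-epenthesis): the form ends in the consonant /s/, so [a] is inserted word-finally. /geruwosforbipas/ → geruwosforbipasa.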